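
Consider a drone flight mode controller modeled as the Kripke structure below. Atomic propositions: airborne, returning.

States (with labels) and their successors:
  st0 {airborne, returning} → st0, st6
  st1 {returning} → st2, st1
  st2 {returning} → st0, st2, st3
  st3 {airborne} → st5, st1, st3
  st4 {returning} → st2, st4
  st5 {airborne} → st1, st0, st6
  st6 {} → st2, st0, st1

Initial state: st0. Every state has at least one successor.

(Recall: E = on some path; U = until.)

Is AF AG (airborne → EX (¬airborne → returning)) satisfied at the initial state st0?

States satisfying AG (airborne → EX (¬airborne → returning)): {st0, st1, st2, st3, st4, st5, st6}.
States satisfying AF AG (airborne → EX (¬airborne → returning)): {st0, st1, st2, st3, st4, st5, st6}.
st0 ∈ Sat(AF AG (airborne → EX (¬airborne → returning))).

Holds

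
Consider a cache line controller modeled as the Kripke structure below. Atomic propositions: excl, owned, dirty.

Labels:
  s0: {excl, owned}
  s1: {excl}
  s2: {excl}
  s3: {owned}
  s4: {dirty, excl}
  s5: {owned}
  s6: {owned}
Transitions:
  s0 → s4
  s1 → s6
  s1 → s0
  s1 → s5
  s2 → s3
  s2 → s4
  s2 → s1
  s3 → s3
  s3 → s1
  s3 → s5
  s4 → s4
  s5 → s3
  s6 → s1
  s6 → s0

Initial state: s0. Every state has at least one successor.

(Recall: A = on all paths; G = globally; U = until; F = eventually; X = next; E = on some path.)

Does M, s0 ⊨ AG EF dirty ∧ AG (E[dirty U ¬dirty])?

States satisfying EF dirty: {s0, s1, s2, s3, s4, s5, s6}.
States satisfying AG EF dirty: {s0, s1, s2, s3, s4, s5, s6}.
States satisfying E[dirty U ¬dirty]: {s0, s1, s2, s3, s5, s6}.
States satisfying AG (E[dirty U ¬dirty]): ∅.
States satisfying AG EF dirty ∧ AG (E[dirty U ¬dirty]): ∅.
s0 ∉ Sat(AG EF dirty ∧ AG (E[dirty U ¬dirty])).

Does not hold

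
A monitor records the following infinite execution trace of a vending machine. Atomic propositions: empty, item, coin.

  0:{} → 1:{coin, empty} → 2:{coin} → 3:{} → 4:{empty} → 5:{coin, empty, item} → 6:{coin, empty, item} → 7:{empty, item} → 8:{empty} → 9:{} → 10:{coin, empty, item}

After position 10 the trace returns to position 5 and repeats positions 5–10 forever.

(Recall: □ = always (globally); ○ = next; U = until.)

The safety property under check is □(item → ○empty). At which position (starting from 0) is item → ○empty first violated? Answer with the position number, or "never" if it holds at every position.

item → ○empty holds at every position 0..10, and those are all the positions the trace ever visits, so the invariant □(item → ○empty) is never violated.

never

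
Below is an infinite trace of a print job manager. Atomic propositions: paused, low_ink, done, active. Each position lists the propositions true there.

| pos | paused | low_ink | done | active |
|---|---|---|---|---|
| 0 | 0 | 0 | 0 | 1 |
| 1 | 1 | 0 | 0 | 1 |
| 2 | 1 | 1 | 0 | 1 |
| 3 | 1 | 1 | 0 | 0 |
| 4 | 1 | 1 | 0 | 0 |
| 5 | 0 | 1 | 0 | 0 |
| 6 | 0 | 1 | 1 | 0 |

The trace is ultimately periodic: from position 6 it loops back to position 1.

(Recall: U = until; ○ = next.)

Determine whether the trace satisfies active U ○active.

Walking from position 0: ○active first holds at position 0, and active holds at every earlier position along the way, so active U ○active holds.

Holds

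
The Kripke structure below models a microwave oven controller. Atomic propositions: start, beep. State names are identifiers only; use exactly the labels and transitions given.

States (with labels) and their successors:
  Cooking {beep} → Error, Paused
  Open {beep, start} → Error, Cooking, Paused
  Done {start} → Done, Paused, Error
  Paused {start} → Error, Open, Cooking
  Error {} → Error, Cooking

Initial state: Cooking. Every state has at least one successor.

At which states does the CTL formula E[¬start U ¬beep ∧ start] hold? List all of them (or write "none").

{Cooking, Done, Paused, Error}

States satisfying ¬start: {Cooking, Error}.
States satisfying ¬beep ∧ start: {Done, Paused}.
States satisfying E[¬start U ¬beep ∧ start]: {Cooking, Done, Paused, Error}.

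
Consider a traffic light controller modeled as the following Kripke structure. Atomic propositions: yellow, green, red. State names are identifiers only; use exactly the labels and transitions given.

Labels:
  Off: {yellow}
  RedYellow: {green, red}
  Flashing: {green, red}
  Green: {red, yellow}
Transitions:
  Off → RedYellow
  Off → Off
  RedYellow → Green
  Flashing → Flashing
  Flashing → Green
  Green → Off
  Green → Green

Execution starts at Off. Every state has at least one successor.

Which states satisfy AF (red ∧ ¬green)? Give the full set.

States satisfying red ∧ ¬green: {Green}.
States satisfying AF (red ∧ ¬green): {RedYellow, Green}.

{RedYellow, Green}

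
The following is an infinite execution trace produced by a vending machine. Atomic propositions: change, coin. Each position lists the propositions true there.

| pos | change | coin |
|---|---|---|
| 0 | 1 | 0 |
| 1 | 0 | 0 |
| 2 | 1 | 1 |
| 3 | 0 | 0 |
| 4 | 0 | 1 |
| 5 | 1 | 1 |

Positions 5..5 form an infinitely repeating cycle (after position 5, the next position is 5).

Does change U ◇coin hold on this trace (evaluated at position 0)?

Walking from position 0: ◇coin first holds at position 0, and change holds at every earlier position along the way, so change U ◇coin holds.

Holds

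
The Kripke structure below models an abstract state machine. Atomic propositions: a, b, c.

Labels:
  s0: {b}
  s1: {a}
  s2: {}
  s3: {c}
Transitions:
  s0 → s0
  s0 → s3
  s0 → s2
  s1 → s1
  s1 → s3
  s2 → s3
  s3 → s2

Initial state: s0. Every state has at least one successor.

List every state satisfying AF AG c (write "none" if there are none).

none

States satisfying AG c: ∅.
States satisfying AF AG c: ∅.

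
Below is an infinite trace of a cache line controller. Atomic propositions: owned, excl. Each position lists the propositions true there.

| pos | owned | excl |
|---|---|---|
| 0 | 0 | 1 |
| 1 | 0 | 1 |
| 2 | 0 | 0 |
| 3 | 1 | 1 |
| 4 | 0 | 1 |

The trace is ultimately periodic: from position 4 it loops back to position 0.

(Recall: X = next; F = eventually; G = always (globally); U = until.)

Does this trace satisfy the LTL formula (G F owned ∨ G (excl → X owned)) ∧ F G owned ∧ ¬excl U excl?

Does not hold

At position 0: G F owned ∨ G (excl → X owned) is true; F G owned ∧ ¬excl U excl is false; so (G F owned ∨ G (excl → X owned)) ∧ F G owned ∧ ¬excl U excl is false.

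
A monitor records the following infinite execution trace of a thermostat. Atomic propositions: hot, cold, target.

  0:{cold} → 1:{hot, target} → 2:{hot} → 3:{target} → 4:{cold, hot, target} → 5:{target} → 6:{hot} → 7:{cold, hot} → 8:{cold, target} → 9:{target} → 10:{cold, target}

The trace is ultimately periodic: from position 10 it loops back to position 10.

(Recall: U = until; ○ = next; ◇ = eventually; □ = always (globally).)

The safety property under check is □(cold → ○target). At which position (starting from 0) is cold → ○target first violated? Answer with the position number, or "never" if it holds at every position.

cold → ○target holds at every position 0..10, and those are all the positions the trace ever visits, so the invariant □(cold → ○target) is never violated.

never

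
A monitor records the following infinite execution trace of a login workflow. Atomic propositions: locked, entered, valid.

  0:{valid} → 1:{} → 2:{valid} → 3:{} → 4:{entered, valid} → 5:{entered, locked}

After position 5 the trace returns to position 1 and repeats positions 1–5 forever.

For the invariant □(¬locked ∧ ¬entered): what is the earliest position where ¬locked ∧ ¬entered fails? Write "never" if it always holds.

Check ¬locked ∧ ¬entered at each position in order: 0 ✓, 1 ✓, 2 ✓, 3 ✓.
At position 4 the labels are {entered, valid}, so ¬locked ∧ ¬entered is false there. This is the first violation.

4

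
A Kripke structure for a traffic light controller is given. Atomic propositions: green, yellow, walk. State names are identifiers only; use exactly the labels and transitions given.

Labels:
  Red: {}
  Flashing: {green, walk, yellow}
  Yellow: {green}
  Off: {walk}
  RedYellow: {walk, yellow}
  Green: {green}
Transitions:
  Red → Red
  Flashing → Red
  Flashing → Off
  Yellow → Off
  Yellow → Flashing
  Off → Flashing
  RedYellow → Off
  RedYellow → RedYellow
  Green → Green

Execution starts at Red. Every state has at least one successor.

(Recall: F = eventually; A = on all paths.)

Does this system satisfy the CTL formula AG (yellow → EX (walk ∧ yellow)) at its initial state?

Yes

States satisfying yellow → EX (walk ∧ yellow): {Red, Yellow, Off, RedYellow, Green}.
States satisfying AG (yellow → EX (walk ∧ yellow)): {Red, Green}.
Every state reachable from Red satisfies yellow → EX (walk ∧ yellow).
Red ∈ Sat(AG (yellow → EX (walk ∧ yellow))).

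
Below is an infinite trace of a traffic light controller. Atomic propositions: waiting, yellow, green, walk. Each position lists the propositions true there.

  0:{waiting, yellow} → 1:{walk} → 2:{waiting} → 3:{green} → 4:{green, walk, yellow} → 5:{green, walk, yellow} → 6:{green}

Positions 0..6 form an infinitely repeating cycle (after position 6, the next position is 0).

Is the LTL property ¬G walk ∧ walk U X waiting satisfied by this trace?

Walking from position 0: at position 0, X waiting has not yet held and walk fails, so walk U X waiting is false.
At position 0: ¬G walk is true; walk U X waiting is false; so ¬G walk ∧ walk U X waiting is false.

No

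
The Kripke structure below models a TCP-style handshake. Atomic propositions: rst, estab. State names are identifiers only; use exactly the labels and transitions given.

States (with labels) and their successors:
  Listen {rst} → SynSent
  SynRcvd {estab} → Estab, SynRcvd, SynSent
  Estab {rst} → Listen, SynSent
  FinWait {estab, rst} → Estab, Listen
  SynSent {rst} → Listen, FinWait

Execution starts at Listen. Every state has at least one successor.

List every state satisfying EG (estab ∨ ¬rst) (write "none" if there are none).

States satisfying estab ∨ ¬rst: {SynRcvd, FinWait}.
States satisfying EG (estab ∨ ¬rst): {SynRcvd}.

{SynRcvd}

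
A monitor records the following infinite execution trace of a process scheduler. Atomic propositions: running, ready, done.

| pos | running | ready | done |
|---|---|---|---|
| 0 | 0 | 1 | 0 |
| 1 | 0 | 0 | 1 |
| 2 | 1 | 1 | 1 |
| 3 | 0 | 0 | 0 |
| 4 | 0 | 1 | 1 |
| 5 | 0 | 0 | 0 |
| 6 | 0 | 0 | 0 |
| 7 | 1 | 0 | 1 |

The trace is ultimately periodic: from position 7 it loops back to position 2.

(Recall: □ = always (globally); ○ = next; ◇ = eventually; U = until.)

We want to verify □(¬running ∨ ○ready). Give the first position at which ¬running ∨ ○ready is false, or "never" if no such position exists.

Check ¬running ∨ ○ready at each position in order: 0 ✓, 1 ✓.
At position 2 the labels are {done, ready, running} and the next position 3 has {}, so ¬running ∨ ○ready is false there. This is the first violation.

2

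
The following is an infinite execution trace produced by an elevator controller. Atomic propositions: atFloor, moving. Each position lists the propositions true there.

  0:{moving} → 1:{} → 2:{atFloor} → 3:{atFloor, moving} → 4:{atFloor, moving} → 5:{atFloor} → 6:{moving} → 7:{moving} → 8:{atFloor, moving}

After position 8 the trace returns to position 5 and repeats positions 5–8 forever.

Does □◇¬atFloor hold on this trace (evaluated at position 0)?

◇¬atFloor holds at every position 0..8, and those are all positions ever visited, so □◇¬atFloor holds.

Holds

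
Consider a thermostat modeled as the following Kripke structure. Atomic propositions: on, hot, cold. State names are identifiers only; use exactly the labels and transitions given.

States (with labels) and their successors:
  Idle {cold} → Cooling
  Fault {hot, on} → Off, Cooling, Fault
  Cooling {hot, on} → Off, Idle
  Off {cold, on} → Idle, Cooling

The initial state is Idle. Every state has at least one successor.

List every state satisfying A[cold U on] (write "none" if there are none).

States satisfying cold: {Idle, Off}.
States satisfying on: {Fault, Cooling, Off}.
States satisfying A[cold U on]: {Idle, Fault, Cooling, Off}.

{Idle, Fault, Cooling, Off}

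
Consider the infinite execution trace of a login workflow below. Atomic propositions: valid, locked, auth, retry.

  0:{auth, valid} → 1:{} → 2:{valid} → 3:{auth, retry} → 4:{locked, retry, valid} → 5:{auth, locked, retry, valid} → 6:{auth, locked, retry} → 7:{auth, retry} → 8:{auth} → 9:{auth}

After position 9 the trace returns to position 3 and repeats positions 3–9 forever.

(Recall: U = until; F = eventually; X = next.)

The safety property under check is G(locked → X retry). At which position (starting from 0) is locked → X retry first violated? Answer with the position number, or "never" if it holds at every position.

never

locked → X retry holds at every position 0..9, and those are all the positions the trace ever visits, so the invariant G(locked → X retry) is never violated.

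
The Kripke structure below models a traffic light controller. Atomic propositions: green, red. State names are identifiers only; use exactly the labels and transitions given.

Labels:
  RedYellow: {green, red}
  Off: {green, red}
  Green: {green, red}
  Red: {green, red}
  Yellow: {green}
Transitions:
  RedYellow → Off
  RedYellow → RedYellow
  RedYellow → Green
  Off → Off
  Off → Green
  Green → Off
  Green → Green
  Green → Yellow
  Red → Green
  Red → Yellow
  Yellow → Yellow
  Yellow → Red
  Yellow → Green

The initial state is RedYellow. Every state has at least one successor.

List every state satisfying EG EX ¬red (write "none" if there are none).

States satisfying EX ¬red: {Green, Red, Yellow}.
States satisfying EG EX ¬red: {Green, Red, Yellow}.

{Green, Red, Yellow}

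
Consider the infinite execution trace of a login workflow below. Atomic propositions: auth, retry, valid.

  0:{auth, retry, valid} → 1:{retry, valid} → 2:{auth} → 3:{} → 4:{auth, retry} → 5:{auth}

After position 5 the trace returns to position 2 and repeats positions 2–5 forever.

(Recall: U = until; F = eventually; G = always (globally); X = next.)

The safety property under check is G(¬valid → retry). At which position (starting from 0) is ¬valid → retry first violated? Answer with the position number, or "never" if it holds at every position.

2

Check ¬valid → retry at each position in order: 0 ✓, 1 ✓.
At position 2 the labels are {auth}, so ¬valid → retry is false there. This is the first violation.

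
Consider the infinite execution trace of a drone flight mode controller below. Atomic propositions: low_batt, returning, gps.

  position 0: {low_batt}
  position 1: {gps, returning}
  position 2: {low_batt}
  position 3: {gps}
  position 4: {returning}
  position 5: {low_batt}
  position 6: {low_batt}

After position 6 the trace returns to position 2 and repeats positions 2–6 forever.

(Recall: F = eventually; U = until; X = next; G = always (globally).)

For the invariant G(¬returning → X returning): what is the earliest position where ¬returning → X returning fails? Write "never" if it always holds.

2

Check ¬returning → X returning at each position in order: 0 ✓, 1 ✓.
At position 2 the labels are {low_batt} and the next position 3 has {gps}, so ¬returning → X returning is false there. This is the first violation.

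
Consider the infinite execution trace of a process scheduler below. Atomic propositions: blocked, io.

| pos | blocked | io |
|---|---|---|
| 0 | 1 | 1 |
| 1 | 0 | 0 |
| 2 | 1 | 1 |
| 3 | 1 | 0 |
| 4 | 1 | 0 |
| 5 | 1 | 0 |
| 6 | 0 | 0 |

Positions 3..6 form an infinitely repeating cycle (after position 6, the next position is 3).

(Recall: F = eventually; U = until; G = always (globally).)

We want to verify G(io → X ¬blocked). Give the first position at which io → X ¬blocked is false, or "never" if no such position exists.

Check io → X ¬blocked at each position in order: 0 ✓, 1 ✓.
At position 2 the labels are {blocked, io} and the next position 3 has {blocked}, so io → X ¬blocked is false there. This is the first violation.

2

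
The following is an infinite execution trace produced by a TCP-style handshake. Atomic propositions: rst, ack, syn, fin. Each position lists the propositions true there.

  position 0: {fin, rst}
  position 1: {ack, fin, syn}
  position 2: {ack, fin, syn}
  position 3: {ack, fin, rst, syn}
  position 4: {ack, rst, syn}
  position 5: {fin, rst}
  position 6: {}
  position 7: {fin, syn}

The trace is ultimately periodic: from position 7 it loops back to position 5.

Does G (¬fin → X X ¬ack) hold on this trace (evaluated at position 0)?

Satisfied

¬fin → X X ¬ack holds at every position 0..7, and those are all positions ever visited, so G (¬fin → X X ¬ack) holds.
Positions where ¬fin holds: 4, 6.
Check X X ¬ack at each: 4→ok, 6→ok.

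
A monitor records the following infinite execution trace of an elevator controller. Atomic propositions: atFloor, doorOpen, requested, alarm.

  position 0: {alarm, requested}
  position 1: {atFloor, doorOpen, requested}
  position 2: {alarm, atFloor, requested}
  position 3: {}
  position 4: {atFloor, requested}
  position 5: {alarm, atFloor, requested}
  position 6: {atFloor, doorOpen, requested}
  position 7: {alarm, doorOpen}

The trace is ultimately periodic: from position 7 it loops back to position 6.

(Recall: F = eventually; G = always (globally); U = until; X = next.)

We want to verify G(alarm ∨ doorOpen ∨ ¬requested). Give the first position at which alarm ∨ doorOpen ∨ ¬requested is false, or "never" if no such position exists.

Check alarm ∨ doorOpen ∨ ¬requested at each position in order: 0 ✓, 1 ✓, 2 ✓, 3 ✓.
At position 4 the labels are {atFloor, requested}, so alarm ∨ doorOpen ∨ ¬requested is false there. This is the first violation.

4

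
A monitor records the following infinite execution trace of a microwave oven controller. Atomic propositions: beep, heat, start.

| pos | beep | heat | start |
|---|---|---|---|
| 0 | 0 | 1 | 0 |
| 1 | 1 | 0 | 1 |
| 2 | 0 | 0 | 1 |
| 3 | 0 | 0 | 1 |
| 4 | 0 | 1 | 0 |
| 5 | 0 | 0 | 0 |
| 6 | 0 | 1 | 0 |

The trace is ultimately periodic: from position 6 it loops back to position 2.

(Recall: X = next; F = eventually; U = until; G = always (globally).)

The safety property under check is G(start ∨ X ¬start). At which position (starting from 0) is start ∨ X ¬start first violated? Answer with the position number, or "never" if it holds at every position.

At position 0 the labels are {heat} and the next position 1 has {beep, start}, so start ∨ X ¬start is false there. This is the first violation.

0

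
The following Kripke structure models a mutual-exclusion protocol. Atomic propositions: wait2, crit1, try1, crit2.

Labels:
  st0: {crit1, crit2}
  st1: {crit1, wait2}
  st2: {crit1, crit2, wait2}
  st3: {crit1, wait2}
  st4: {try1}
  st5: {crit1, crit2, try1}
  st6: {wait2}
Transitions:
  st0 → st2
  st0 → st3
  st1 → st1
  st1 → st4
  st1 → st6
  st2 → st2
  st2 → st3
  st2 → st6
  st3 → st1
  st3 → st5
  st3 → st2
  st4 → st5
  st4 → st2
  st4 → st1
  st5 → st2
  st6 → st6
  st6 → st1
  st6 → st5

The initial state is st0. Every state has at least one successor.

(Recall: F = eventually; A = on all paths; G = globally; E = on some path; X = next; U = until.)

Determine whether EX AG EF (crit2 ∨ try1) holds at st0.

Holds

States satisfying AG EF (crit2 ∨ try1): {st0, st1, st2, st3, st4, st5, st6}.
States satisfying EX AG EF (crit2 ∨ try1): {st0, st1, st2, st3, st4, st5, st6}.
st0 ∈ Sat(EX AG EF (crit2 ∨ try1)).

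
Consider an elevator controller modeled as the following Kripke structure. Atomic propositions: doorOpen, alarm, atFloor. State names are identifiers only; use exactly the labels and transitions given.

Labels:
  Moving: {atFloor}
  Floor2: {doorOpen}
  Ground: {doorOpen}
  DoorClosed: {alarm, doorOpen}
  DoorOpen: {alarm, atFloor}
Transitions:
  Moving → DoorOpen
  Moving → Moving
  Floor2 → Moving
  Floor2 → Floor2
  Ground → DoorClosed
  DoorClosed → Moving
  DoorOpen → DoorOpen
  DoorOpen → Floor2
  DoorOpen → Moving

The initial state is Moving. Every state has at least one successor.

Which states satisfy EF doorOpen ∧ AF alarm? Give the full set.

States satisfying doorOpen: {Floor2, Ground, DoorClosed}.
States satisfying EF doorOpen: {Moving, Floor2, Ground, DoorClosed, DoorOpen}.
States satisfying alarm: {DoorClosed, DoorOpen}.
States satisfying AF alarm: {Ground, DoorClosed, DoorOpen}.
States satisfying EF doorOpen ∧ AF alarm: {Ground, DoorClosed, DoorOpen}.

{Ground, DoorClosed, DoorOpen}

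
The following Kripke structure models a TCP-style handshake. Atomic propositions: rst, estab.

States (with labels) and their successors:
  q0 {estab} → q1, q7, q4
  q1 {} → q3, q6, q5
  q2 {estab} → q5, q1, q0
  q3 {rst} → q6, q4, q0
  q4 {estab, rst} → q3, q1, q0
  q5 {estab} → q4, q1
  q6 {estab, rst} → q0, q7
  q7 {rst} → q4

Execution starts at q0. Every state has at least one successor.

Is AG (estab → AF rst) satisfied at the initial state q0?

States satisfying estab → AF rst: {q1, q3, q4, q6, q7}.
States satisfying AG (estab → AF rst): ∅.
q0 is reachable from q0 and violates estab → AF rst, so AG fails at q0.
q0 ∉ Sat(AG (estab → AF rst)).

Does not hold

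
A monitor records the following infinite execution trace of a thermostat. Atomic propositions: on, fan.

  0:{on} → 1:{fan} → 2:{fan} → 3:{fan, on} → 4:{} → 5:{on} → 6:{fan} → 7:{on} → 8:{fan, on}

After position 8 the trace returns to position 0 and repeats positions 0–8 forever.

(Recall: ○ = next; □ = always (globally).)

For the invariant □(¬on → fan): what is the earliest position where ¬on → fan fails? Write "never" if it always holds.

Check ¬on → fan at each position in order: 0 ✓, 1 ✓, 2 ✓, 3 ✓.
At position 4 the labels are {}, so ¬on → fan is false there. This is the first violation.

4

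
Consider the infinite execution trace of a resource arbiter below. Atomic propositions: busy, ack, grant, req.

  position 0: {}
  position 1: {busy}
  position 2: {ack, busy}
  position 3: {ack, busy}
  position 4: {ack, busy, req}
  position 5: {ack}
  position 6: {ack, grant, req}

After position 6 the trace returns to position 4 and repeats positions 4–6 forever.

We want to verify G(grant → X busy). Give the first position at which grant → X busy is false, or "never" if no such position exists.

grant → X busy holds at every position 0..6, and those are all the positions the trace ever visits, so the invariant G(grant → X busy) is never violated.

never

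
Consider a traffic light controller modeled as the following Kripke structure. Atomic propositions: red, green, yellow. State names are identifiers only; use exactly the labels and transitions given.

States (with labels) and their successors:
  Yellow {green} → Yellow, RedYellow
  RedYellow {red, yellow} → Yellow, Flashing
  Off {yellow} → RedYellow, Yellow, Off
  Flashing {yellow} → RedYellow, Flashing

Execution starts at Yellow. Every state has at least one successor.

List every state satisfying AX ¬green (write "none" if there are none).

{Flashing}

States satisfying ¬green: {RedYellow, Off, Flashing}.
States satisfying AX ¬green: {Flashing}.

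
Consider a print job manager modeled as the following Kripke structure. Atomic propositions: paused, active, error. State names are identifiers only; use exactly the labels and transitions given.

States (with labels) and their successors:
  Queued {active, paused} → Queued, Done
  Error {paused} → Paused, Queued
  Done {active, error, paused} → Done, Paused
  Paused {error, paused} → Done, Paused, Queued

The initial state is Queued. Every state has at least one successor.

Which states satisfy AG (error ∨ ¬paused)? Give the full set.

States satisfying error ∨ ¬paused: {Done, Paused}.
States satisfying AG (error ∨ ¬paused): ∅.

none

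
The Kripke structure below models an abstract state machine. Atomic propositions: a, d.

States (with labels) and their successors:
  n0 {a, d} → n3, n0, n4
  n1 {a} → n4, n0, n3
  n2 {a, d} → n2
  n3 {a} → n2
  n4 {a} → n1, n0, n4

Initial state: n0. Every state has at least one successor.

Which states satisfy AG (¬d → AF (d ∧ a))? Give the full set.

States satisfying ¬d → AF (d ∧ a): {n0, n2, n3}.
States satisfying AG (¬d → AF (d ∧ a)): {n2, n3}.

{n2, n3}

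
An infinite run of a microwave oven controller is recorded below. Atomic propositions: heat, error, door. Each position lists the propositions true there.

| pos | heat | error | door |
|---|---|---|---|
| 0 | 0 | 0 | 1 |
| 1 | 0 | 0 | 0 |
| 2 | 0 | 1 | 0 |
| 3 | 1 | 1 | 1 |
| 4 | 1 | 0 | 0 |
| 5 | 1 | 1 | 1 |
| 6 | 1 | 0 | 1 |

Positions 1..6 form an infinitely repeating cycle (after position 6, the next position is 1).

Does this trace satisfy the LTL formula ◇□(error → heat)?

□(error → heat) is false at every position 0..6, so it never becomes true and ◇□(error → heat) fails.

Violated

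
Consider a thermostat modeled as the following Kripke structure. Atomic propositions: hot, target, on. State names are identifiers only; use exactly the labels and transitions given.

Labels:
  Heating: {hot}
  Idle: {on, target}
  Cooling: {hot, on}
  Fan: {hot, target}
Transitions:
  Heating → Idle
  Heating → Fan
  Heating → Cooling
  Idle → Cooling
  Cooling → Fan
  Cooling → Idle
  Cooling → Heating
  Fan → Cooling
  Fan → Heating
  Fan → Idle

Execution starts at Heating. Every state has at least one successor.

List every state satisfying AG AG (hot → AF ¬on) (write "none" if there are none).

States satisfying AG (hot → AF ¬on): ∅.
States satisfying AG AG (hot → AF ¬on): ∅.

none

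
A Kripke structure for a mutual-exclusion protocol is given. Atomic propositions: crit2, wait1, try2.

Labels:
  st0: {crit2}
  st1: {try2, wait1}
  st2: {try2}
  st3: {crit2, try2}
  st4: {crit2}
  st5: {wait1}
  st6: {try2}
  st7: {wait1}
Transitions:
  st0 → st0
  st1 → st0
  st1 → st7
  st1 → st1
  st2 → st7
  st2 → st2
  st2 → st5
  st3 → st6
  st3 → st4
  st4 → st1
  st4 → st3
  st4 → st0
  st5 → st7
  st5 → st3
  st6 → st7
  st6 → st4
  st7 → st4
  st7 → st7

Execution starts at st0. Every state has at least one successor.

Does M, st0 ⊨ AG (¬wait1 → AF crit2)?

States satisfying ¬wait1 → AF crit2: {st0, st1, st3, st4, st5, st7}.
States satisfying AG (¬wait1 → AF crit2): {st0}.
Every state reachable from st0 satisfies ¬wait1 → AF crit2.
st0 ∈ Sat(AG (¬wait1 → AF crit2)).

Holds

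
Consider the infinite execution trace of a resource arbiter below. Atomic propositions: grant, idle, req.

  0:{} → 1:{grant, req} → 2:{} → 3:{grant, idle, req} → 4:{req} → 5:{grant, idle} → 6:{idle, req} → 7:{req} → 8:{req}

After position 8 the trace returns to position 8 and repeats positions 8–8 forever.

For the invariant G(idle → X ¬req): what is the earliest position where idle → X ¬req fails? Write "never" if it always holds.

Check idle → X ¬req at each position in order: 0 ✓, 1 ✓, 2 ✓.
At position 3 the labels are {grant, idle, req} and the next position 4 has {req}, so idle → X ¬req is false there. This is the first violation.

3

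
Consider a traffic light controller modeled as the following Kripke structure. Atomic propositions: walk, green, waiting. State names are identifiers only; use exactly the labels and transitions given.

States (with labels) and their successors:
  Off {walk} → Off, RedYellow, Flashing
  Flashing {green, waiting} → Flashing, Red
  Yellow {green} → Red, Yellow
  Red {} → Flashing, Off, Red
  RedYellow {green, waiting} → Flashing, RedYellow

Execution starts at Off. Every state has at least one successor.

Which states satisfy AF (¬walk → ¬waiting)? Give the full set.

{Off, Yellow, Red}

States satisfying ¬walk → ¬waiting: {Off, Yellow, Red}.
States satisfying AF (¬walk → ¬waiting): {Off, Yellow, Red}.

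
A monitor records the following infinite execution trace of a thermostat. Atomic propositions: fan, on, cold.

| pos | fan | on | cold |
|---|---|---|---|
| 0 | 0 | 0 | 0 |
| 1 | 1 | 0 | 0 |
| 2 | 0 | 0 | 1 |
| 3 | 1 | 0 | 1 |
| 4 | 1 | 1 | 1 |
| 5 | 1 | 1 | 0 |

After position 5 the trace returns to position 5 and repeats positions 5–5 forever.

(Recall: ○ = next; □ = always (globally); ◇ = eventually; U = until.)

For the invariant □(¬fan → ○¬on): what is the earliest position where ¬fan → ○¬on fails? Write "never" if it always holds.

never

¬fan → ○¬on holds at every position 0..5, and those are all the positions the trace ever visits, so the invariant □(¬fan → ○¬on) is never violated.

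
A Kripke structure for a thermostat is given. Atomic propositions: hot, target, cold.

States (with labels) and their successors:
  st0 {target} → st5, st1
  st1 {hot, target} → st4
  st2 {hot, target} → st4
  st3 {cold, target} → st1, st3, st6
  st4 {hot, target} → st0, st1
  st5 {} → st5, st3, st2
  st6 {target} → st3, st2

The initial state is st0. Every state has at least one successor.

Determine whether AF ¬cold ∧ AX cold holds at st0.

Violated

States satisfying ¬cold: {st0, st1, st2, st4, st5, st6}.
States satisfying AF ¬cold: {st0, st1, st2, st4, st5, st6}.
States satisfying cold: {st3}.
States satisfying AX cold: ∅.
States satisfying AF ¬cold ∧ AX cold: ∅.
st0 ∉ Sat(AF ¬cold ∧ AX cold).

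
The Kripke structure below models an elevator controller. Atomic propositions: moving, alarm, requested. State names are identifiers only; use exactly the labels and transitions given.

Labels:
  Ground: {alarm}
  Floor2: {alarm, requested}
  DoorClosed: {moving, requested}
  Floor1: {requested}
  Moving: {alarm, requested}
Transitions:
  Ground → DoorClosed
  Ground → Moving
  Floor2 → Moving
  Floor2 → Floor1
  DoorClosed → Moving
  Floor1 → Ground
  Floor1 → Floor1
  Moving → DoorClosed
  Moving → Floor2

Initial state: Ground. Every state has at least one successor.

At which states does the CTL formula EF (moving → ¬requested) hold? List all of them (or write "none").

States satisfying moving → ¬requested: {Ground, Floor2, Floor1, Moving}.
States satisfying EF (moving → ¬requested): {Ground, Floor2, DoorClosed, Floor1, Moving}.

{Ground, Floor2, DoorClosed, Floor1, Moving}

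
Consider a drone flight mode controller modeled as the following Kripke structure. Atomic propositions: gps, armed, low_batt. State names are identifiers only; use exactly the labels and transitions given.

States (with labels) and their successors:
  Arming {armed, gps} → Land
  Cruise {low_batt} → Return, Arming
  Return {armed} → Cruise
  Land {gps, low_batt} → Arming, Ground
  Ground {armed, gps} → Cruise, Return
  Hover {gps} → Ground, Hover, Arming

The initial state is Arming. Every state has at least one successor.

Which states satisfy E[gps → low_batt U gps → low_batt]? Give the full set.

{Cruise, Return, Land}

States satisfying gps → low_batt: {Cruise, Return, Land}.
States satisfying E[gps → low_batt U gps → low_batt]: {Cruise, Return, Land}.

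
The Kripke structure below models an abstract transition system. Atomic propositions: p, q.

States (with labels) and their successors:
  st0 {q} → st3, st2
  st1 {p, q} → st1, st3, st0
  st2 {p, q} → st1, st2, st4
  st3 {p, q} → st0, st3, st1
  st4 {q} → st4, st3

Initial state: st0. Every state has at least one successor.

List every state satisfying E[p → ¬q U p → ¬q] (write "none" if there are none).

{st0, st4}

States satisfying p → ¬q: {st0, st4}.
States satisfying E[p → ¬q U p → ¬q]: {st0, st4}.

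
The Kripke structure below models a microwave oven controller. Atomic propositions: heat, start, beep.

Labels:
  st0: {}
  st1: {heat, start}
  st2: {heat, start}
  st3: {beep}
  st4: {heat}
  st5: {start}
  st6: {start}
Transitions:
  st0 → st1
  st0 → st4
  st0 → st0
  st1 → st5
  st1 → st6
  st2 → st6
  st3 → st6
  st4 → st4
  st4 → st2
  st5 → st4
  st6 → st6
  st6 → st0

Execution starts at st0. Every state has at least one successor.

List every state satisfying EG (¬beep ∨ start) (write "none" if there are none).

{st0, st1, st2, st4, st5, st6}

States satisfying ¬beep ∨ start: {st0, st1, st2, st4, st5, st6}.
States satisfying EG (¬beep ∨ start): {st0, st1, st2, st4, st5, st6}.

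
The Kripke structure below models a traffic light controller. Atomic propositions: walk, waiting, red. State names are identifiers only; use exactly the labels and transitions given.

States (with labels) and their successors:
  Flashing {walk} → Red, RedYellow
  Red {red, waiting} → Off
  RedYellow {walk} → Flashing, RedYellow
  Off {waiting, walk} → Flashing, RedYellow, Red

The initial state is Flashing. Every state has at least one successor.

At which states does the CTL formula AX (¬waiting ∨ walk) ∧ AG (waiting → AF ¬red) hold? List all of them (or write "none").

{Red, RedYellow}

States satisfying ¬waiting ∨ walk: {Flashing, RedYellow, Off}.
States satisfying AX (¬waiting ∨ walk): {Red, RedYellow}.
States satisfying waiting → AF ¬red: {Flashing, Red, RedYellow, Off}.
States satisfying AG (waiting → AF ¬red): {Flashing, Red, RedYellow, Off}.
States satisfying AX (¬waiting ∨ walk) ∧ AG (waiting → AF ¬red): {Red, RedYellow}.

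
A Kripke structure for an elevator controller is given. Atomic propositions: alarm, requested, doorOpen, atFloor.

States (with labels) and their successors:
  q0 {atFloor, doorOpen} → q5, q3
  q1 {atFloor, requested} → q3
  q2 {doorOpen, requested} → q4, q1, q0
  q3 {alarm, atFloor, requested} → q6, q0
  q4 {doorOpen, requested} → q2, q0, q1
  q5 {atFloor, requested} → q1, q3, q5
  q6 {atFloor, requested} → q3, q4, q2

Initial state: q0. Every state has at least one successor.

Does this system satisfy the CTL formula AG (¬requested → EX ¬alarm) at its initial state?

States satisfying ¬requested → EX ¬alarm: {q0, q1, q2, q3, q4, q5, q6}.
States satisfying AG (¬requested → EX ¬alarm): {q0, q1, q2, q3, q4, q5, q6}.
Every state reachable from q0 satisfies ¬requested → EX ¬alarm.
q0 ∈ Sat(AG (¬requested → EX ¬alarm)).

Yes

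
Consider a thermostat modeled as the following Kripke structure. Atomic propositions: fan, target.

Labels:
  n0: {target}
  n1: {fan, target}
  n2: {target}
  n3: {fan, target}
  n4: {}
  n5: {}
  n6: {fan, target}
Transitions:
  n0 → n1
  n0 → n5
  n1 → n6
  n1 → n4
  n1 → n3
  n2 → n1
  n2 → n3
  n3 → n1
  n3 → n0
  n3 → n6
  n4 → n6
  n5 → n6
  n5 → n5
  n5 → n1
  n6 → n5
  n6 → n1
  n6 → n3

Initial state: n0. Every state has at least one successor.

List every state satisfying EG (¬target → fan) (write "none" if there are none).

{n0, n1, n2, n3, n6}

States satisfying ¬target → fan: {n0, n1, n2, n3, n6}.
States satisfying EG (¬target → fan): {n0, n1, n2, n3, n6}.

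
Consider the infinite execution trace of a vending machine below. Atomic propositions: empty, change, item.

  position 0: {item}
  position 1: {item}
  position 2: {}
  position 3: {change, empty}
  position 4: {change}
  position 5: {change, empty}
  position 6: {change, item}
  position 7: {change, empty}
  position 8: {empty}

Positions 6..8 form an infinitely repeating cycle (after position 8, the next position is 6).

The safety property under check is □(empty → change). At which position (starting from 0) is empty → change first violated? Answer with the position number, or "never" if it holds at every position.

Check empty → change at each position in order: 0 ✓, 1 ✓, 2 ✓, 3 ✓, 4 ✓, 5 ✓, 6 ✓, 7 ✓.
At position 8 the labels are {empty}, so empty → change is false there. This is the first violation.

8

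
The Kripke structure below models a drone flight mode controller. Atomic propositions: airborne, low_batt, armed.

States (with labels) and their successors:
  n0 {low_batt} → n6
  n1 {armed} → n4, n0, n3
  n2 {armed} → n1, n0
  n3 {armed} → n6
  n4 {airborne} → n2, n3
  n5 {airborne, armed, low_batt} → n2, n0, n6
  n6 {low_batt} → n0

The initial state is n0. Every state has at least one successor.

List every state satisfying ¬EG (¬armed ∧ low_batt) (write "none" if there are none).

States satisfying ¬armed ∧ low_batt: {n0, n6}.
States satisfying EG (¬armed ∧ low_batt): {n0, n6}.
States satisfying ¬EG (¬armed ∧ low_batt): {n1, n2, n3, n4, n5}.

{n1, n2, n3, n4, n5}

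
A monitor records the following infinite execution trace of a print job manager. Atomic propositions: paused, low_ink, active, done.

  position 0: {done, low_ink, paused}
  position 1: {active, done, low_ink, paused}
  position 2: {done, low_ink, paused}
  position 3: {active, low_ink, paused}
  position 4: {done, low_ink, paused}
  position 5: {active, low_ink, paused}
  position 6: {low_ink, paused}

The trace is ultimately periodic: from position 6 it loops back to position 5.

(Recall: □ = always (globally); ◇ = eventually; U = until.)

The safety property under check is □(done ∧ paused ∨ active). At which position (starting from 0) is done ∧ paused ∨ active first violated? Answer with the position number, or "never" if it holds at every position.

Check done ∧ paused ∨ active at each position in order: 0 ✓, 1 ✓, 2 ✓, 3 ✓, 4 ✓, 5 ✓.
At position 6 the labels are {low_ink, paused}, so done ∧ paused ∨ active is false there. This is the first violation.

6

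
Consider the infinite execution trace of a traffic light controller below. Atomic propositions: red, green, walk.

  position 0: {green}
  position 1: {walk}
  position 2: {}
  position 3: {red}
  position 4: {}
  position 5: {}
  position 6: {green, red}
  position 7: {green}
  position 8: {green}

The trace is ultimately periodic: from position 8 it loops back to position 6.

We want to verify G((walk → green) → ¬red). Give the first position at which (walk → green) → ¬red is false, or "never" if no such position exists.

Check (walk → green) → ¬red at each position in order: 0 ✓, 1 ✓, 2 ✓.
At position 3 the labels are {red}, so (walk → green) → ¬red is false there. This is the first violation.

3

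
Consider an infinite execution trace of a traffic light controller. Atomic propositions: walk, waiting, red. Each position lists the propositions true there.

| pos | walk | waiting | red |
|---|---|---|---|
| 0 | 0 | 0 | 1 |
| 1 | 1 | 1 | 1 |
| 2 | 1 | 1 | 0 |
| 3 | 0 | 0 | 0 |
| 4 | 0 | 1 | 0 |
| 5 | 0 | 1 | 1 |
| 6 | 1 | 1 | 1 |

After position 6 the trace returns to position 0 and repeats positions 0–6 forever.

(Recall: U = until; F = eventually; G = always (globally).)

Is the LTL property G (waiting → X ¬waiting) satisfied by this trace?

waiting → X ¬waiting must hold at every position from 0 onward. It fails at position 1, so G (waiting → X ¬waiting) is false.
Positions where waiting holds: 1, 2, 4, 5, 6.
Check X ¬waiting at each: 1→fails, 2→ok, 4→fails, 5→fails, 6→ok.

No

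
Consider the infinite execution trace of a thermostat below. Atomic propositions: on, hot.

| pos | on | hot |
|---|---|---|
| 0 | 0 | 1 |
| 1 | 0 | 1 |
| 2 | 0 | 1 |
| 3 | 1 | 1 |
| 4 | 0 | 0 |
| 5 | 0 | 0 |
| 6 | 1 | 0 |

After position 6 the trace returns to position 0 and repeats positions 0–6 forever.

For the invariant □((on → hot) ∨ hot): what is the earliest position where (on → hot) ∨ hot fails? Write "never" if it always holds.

6

Check (on → hot) ∨ hot at each position in order: 0 ✓, 1 ✓, 2 ✓, 3 ✓, 4 ✓, 5 ✓.
At position 6 the labels are {on}, so (on → hot) ∨ hot is false there. This is the first violation.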